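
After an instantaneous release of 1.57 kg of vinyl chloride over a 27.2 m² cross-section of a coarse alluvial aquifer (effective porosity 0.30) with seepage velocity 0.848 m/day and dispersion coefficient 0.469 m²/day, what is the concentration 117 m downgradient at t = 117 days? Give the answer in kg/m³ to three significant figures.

0.00173 kg/m³

For an instantaneous plane source, C(x,t) = M/(n_e·A·√(4πDt)) · exp(−(x−vt)²/(4Dt)), with n_e·A the pore (flow) area.
Plume center vt = 0.848 × 117 = 99.216 m, so the well at 117 m is 17.784 m downgradient of the peak.
√(4πDt) = 26.26 m, giving peak height M/(n_e·A·√(4πDt)) = 1.57/(0.30 × 27.2 × 26.26) = 0.007327 kg/m³.
(x−vt)²/(4Dt) = (17.784)²/(4 × 0.469 × 117) = 1.441; exp(−1.441) = 0.2367.
C = 0.007327 × 0.2367 = 0.00173 kg/m³.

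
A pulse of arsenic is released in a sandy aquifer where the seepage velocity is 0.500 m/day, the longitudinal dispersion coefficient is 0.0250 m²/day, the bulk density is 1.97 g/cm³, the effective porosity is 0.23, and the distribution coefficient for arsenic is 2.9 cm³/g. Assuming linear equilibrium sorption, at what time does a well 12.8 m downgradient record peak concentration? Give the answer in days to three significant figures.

Retardation factor R = 1 + ρ_b·K_d/n = 1 + 1.97 × 2.9/0.23 = 25.84.
Sorption retards both mechanisms: v_R = v/R = 0.01935 m/day, D_R = D/R = 0.0009675 m²/day.
Peak time from v_R²t² + 2D_R t − x² = 0: t = (√(D_R² + v_R²x²) − D_R)/v_R².
√(D_R² + v_R²x²) = √(0.0009675² + 0.01935² × 12.8²) = 0.2477; v_R² = 0.0003744.
t = (0.2477 − 0.0009675)/0.0003744 = 659 days.

659 days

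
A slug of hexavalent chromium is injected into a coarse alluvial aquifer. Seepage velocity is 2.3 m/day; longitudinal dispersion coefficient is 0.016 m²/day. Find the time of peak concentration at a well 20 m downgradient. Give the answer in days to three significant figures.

For the 1D instantaneous-source solution, setting ∂C/∂t = 0 at fixed x gives v²t² + 2Dt − x² = 0, so t = (√(D² + v²x²) − D)/v².
√(D² + v²x²) = √(0.016² + 2.3² × 20²) = 46.00; v² = 5.29.
t = (46.00 − 0.016)/5.29 = 8.69 days (vs. the pure-advection estimate x/v = 8.70 d).

8.69 days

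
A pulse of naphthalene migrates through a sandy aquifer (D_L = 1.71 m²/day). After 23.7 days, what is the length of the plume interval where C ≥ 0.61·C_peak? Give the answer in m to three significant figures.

The plume is Gaussian with σ = √(2Dt) = √(2 × 1.71 × 23.7) = 9.003 m.
C/C_peak = exp(−Δx²/(2σ²)) = 0.61 ⇒ Δx = σ·√(−2 ln 0.61) = 9.003 × 0.9943 = 8.952 m.
Width = 2Δx = 17.9 m.

17.9 m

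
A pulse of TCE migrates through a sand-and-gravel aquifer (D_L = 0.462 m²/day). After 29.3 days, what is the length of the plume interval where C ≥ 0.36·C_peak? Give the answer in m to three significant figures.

14.9 m

The plume is Gaussian with σ = √(2Dt) = √(2 × 0.462 × 29.3) = 5.203 m.
C/C_peak = exp(−Δx²/(2σ²)) = 0.36 ⇒ Δx = σ·√(−2 ln 0.36) = 5.203 × 1.429 = 7.435 m.
Width = 2Δx = 14.9 m.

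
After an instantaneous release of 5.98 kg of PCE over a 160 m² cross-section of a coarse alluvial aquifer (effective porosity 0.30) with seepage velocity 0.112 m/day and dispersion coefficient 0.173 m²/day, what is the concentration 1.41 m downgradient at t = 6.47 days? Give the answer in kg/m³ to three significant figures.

0.0299 kg/m³

For an instantaneous plane source, C(x,t) = M/(n_e·A·√(4πDt)) · exp(−(x−vt)²/(4Dt)), with n_e·A the pore (flow) area.
Plume center vt = 0.112 × 6.47 = 0.72464 m, so the well at 1.41 m is 0.68536 m downgradient of the peak.
√(4πDt) = 3.750 m, giving peak height M/(n_e·A·√(4πDt)) = 5.98/(0.30 × 160 × 3.750) = 0.03322 kg/m³.
(x−vt)²/(4Dt) = (0.68536)²/(4 × 0.173 × 6.47) = 0.1049; exp(−0.1049) = 0.9004.
C = 0.03322 × 0.9004 = 0.0299 kg/m³.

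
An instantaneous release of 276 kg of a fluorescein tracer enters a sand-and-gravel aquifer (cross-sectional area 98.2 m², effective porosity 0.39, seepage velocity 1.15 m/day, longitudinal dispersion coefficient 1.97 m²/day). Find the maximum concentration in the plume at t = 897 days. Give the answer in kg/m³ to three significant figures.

0.0484 kg/m³

The peak of an instantaneous 1D plume sits at x = vt; there the Gaussian factor is 1 and C_max = M/(n_e·A·√(4πDt)), where n_e·A is the pore area the mass is dissolved in.
√(4πDt) = √(4π × 1.97 × 897) = 149.0 m, so C_max = 276/(0.39 × 98.2 × 149.0) = 0.0484 kg/m³.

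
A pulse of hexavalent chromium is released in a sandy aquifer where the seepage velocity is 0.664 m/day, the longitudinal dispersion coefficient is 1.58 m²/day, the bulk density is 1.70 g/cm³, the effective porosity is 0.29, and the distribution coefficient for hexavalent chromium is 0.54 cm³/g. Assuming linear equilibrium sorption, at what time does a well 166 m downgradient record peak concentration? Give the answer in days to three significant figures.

1030 days

Retardation factor R = 1 + ρ_b·K_d/n = 1 + 1.70 × 0.54/0.29 = 4.166.
Sorption retards both mechanisms: v_R = v/R = 0.1594 m/day, D_R = D/R = 0.3793 m²/day.
Peak time from v_R²t² + 2D_R t − x² = 0: t = (√(D_R² + v_R²x²) − D_R)/v_R².
√(D_R² + v_R²x²) = √(0.3793² + 0.1594² × 166²) = 26.46; v_R² = 0.02541.
t = (26.46 − 0.3793)/0.02541 = 1030 days.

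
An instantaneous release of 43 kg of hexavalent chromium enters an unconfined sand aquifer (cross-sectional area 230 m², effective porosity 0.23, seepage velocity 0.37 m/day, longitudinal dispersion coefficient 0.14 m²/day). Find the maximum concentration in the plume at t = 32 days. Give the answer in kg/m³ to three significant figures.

The peak of an instantaneous 1D plume sits at x = vt; there the Gaussian factor is 1 and C_max = M/(n_e·A·√(4πDt)), where n_e·A is the pore area the mass is dissolved in.
√(4πDt) = √(4π × 0.14 × 32) = 7.503 m, so C_max = 43/(0.23 × 230 × 7.503) = 0.108 kg/m³.

0.108 kg/m³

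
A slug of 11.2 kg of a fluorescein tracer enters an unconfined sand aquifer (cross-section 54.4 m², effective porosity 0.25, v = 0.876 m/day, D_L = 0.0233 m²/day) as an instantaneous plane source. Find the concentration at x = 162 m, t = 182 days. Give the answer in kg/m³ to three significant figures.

0.0765 kg/m³

For an instantaneous plane source, C(x,t) = M/(n_e·A·√(4πDt)) · exp(−(x−vt)²/(4Dt)), with n_e·A the pore (flow) area.
Plume center vt = 0.876 × 182 = 159.432 m, so the well at 162 m is 2.568 m downgradient of the peak.
√(4πDt) = 7.300 m, giving peak height M/(n_e·A·√(4πDt)) = 11.2/(0.25 × 54.4 × 7.300) = 0.1128 kg/m³.
(x−vt)²/(4Dt) = (2.568)²/(4 × 0.0233 × 182) = 0.3888; exp(−0.3888) = 0.6779.
C = 0.1128 × 0.6779 = 0.0765 kg/m³.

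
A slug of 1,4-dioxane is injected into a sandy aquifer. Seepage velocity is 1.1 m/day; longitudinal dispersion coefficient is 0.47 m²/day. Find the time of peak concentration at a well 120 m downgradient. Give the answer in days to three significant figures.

109 days

For the 1D instantaneous-source solution, setting ∂C/∂t = 0 at fixed x gives v²t² + 2Dt − x² = 0, so t = (√(D² + v²x²) − D)/v².
√(D² + v²x²) = √(0.47² + 1.1² × 120²) = 132.0; v² = 1.21.
t = (132.0 − 0.47)/1.21 = 109 days (vs. the pure-advection estimate x/v = 109 d).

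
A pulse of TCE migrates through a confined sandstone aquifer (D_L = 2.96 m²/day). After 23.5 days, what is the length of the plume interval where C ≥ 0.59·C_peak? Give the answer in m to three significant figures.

24.2 m

The plume is Gaussian with σ = √(2Dt) = √(2 × 2.96 × 23.5) = 11.79 m.
C/C_peak = exp(−Δx²/(2σ²)) = 0.59 ⇒ Δx = σ·√(−2 ln 0.59) = 11.79 × 1.027 = 12.11 m.
Width = 2Δx = 24.2 m.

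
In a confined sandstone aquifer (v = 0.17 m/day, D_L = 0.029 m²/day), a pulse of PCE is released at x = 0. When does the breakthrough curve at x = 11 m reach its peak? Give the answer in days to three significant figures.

For the 1D instantaneous-source solution, setting ∂C/∂t = 0 at fixed x gives v²t² + 2Dt − x² = 0, so t = (√(D² + v²x²) − D)/v².
√(D² + v²x²) = √(0.029² + 0.17² × 11²) = 1.870; v² = 0.0289.
t = (1.870 − 0.029)/0.0289 = 63.7 days (vs. the pure-advection estimate x/v = 64.7 d).

63.7 days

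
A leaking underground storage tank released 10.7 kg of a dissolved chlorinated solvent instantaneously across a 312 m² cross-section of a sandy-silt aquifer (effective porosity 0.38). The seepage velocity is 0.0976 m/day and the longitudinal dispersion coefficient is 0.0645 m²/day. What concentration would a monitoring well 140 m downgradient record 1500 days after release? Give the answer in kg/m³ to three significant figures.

0.00233 kg/m³

For an instantaneous plane source, C(x,t) = M/(n_e·A·√(4πDt)) · exp(−(x−vt)²/(4Dt)), with n_e·A the pore (flow) area.
Plume center vt = 0.0976 × 1500 = 146.4 m, so the well at 140 m is 6.4 m upgradient of the peak.
√(4πDt) = 34.87 m, giving peak height M/(n_e·A·√(4πDt)) = 10.7/(0.38 × 312 × 34.87) = 0.002588 kg/m³.
(x−vt)²/(4Dt) = (-6.4)²/(4 × 0.0645 × 1500) = 0.1058; exp(−0.1058) = 0.8996.
C = 0.002588 × 0.8996 = 0.00233 kg/m³.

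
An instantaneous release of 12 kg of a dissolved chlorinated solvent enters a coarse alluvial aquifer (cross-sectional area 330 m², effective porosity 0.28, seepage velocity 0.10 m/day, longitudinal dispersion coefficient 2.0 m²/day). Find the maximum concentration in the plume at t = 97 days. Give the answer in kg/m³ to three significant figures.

0.00263 kg/m³

The peak of an instantaneous 1D plume sits at x = vt; there the Gaussian factor is 1 and C_max = M/(n_e·A·√(4πDt)), where n_e·A is the pore area the mass is dissolved in.
√(4πDt) = √(4π × 2.0 × 97) = 49.37 m, so C_max = 12/(0.28 × 330 × 49.37) = 0.00263 kg/m³.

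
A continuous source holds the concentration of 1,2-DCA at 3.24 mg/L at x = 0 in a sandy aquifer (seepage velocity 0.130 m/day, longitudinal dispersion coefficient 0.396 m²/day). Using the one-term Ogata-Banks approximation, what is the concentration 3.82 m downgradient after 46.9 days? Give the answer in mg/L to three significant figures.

2.09 mg/L

For a continuous step input, C/C₀ ≈ ½·erfc((x−vt)/(2√(Dt))).
vt = 0.130 × 46.9 = 6.097 m and 2√(Dt) = 2√(0.396 × 46.9) = 8.619 m.
Argument (x−vt)/(2√(Dt)) = (3.82 − 6.097)/8.619 = -0.2642; ½·erfc(-0.2642) = 0.6457.
C = 3.24 × 0.6457 = 2.09 mg/L.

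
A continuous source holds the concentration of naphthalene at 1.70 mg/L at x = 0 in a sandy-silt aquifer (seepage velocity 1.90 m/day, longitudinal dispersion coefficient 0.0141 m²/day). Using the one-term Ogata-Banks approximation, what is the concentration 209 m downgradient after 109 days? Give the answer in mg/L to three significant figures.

0.237 mg/L

For a continuous step input, C/C₀ ≈ ½·erfc((x−vt)/(2√(Dt))).
vt = 1.90 × 109 = 207.1 m and 2√(Dt) = 2√(0.0141 × 109) = 2.479 m.
Argument (x−vt)/(2√(Dt)) = (209 − 207.1)/2.479 = 0.7664; ½·erfc(0.7664) = 0.1392.
C = 1.70 × 0.1392 = 0.237 mg/L.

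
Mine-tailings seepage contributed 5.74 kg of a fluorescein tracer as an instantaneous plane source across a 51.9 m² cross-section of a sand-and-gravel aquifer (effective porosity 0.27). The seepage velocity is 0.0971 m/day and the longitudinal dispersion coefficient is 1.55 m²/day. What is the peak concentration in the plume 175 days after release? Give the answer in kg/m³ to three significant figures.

The peak of an instantaneous 1D plume sits at x = vt; there the Gaussian factor is 1 and C_max = M/(n_e·A·√(4πDt)), where n_e·A is the pore area the mass is dissolved in.
√(4πDt) = √(4π × 1.55 × 175) = 58.38 m, so C_max = 5.74/(0.27 × 51.9 × 58.38) = 0.00702 kg/m³.

0.00702 kg/m³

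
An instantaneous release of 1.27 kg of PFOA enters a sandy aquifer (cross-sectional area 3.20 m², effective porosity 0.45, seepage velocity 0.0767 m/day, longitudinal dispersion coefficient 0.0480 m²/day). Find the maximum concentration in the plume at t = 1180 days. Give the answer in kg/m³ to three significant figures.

0.0331 kg/m³

The peak of an instantaneous 1D plume sits at x = vt; there the Gaussian factor is 1 and C_max = M/(n_e·A·√(4πDt)), where n_e·A is the pore area the mass is dissolved in.
√(4πDt) = √(4π × 0.0480 × 1180) = 26.68 m, so C_max = 1.27/(0.45 × 3.20 × 26.68) = 0.0331 kg/m³.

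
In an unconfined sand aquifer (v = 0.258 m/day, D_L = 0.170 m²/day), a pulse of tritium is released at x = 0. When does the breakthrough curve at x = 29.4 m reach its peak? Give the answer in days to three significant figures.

111 days

For the 1D instantaneous-source solution, setting ∂C/∂t = 0 at fixed x gives v²t² + 2Dt − x² = 0, so t = (√(D² + v²x²) − D)/v².
√(D² + v²x²) = √(0.170² + 0.258² × 29.4²) = 7.587; v² = 0.066564.
t = (7.587 − 0.170)/0.066564 = 111 days (vs. the pure-advection estimate x/v = 114 d).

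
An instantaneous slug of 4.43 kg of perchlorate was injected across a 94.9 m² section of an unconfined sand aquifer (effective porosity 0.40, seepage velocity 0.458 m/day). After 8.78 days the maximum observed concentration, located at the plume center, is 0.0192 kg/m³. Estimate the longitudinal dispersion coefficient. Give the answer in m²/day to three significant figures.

At the plume center C_max = M/(n_e·A·√(4πDt)), so D = M²/(4πt·(n_e·A·C_max)²).
n_e·A·C_max = 0.40 × 94.9 × 0.0192 = 0.7288 kg/m.
D = 4.43²/(4π × 8.78 × 0.7288²) = 0.335 m²/day.

0.335 m²/day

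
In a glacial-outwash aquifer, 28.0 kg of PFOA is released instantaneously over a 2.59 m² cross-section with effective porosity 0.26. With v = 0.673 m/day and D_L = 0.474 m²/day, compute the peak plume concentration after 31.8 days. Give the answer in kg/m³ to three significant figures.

The peak of an instantaneous 1D plume sits at x = vt; there the Gaussian factor is 1 and C_max = M/(n_e·A·√(4πDt)), where n_e·A is the pore area the mass is dissolved in.
√(4πDt) = √(4π × 0.474 × 31.8) = 13.76 m, so C_max = 28.0/(0.26 × 2.59 × 13.76) = 3.02 kg/m³.

3.02 kg/m³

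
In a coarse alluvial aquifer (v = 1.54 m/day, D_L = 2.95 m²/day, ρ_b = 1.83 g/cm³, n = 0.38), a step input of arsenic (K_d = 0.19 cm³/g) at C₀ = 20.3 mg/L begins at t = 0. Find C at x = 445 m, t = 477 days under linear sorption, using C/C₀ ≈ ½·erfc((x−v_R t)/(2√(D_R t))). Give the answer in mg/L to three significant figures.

Retardation factor R = 1 + ρ_b·K_d/n = 1 + 1.83 × 0.19/0.38 = 1.915.
Sorption retards both mechanisms: v_R = v/R = 0.8042 m/day, D_R = D/R = 1.540 m²/day.
v_R·t = 0.8042 × 477 = 383.6034 m; 2√(D_R t) = 54.21 m; argument = (445 − 383.6034)/54.21 = 1.133.
C = C₀ × ½·erfc(1.133) = 20.3 × 0.05454 = 1.11 mg/L.

1.11 mg/L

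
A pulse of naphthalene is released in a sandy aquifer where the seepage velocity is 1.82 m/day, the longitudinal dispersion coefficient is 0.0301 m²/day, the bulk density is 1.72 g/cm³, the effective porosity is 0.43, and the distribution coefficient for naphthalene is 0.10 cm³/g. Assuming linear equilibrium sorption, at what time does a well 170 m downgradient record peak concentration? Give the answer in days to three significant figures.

131 days

Retardation factor R = 1 + ρ_b·K_d/n = 1 + 1.72 × 0.10/0.43 = 1.400.
Sorption retards both mechanisms: v_R = v/R = 1.300 m/day, D_R = D/R = 0.02150 m²/day.
Peak time from v_R²t² + 2D_R t − x² = 0: t = (√(D_R² + v_R²x²) − D_R)/v_R².
√(D_R² + v_R²x²) = √(0.02150² + 1.300² × 170²) = 221.0; v_R² = 1.690.
t = (221.0 − 0.02150)/1.690 = 131 days.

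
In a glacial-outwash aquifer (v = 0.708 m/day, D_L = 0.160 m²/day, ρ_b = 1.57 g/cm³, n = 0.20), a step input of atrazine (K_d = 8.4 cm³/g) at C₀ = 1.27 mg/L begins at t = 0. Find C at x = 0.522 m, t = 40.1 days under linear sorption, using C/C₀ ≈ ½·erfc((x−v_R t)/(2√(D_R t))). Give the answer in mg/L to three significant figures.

Retardation factor R = 1 + ρ_b·K_d/n = 1 + 1.57 × 8.4/0.20 = 66.94.
Sorption retards both mechanisms: v_R = v/R = 0.01058 m/day, D_R = D/R = 0.002390 m²/day.
v_R·t = 0.01058 × 40.1 = 0.424258 m; 2√(D_R t) = 0.6192 m; argument = (0.522 − 0.424258)/0.6192 = 0.1579.
C = C₀ × ½·erfc(0.1579) = 1.27 × 0.4116 = 0.523 mg/L.

0.523 mg/L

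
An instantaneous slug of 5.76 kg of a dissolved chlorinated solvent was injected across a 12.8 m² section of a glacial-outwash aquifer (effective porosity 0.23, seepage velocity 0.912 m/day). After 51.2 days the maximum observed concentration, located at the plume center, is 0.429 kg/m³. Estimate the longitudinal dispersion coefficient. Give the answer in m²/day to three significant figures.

0.0323 m²/day

At the plume center C_max = M/(n_e·A·√(4πDt)), so D = M²/(4πt·(n_e·A·C_max)²).
n_e·A·C_max = 0.23 × 12.8 × 0.429 = 1.263 kg/m.
D = 5.76²/(4π × 51.2 × 1.263²) = 0.0323 m²/day.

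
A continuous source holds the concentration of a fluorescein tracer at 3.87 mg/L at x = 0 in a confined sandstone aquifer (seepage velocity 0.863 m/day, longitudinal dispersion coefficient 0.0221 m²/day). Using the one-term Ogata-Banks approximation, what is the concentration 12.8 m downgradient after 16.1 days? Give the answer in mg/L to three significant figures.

For a continuous step input, C/C₀ ≈ ½·erfc((x−vt)/(2√(Dt))).
vt = 0.863 × 16.1 = 13.8943 m and 2√(Dt) = 2√(0.0221 × 16.1) = 1.193 m.
Argument (x−vt)/(2√(Dt)) = (12.8 − 13.8943)/1.193 = -0.9173; ½·erfc(-0.9173) = 0.9027.
C = 3.87 × 0.9027 = 3.49 mg/L.

3.49 mg/L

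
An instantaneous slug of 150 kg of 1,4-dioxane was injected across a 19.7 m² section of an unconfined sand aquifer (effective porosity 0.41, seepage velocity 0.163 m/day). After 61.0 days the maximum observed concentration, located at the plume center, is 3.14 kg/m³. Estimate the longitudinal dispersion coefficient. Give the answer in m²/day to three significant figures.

At the plume center C_max = M/(n_e·A·√(4πDt)), so D = M²/(4πt·(n_e·A·C_max)²).
n_e·A·C_max = 0.41 × 19.7 × 3.14 = 25.36 kg/m.
D = 150²/(4π × 61.0 × 25.36²) = 0.0456 m²/day.

0.0456 m²/day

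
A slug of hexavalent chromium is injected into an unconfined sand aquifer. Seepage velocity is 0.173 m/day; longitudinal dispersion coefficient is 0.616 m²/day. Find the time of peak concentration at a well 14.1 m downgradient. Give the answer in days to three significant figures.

For the 1D instantaneous-source solution, setting ∂C/∂t = 0 at fixed x gives v²t² + 2Dt − x² = 0, so t = (√(D² + v²x²) − D)/v².
√(D² + v²x²) = √(0.616² + 0.173² × 14.1²) = 2.516; v² = 0.029929.
t = (2.516 − 0.616)/0.029929 = 63.5 days (vs. the pure-advection estimate x/v = 81.5 d).

63.5 days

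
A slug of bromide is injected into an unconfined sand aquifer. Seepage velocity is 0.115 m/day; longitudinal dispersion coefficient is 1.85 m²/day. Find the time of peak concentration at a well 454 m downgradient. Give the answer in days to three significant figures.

3810 days

For the 1D instantaneous-source solution, setting ∂C/∂t = 0 at fixed x gives v²t² + 2Dt − x² = 0, so t = (√(D² + v²x²) − D)/v².
√(D² + v²x²) = √(1.85² + 0.115² × 454²) = 52.24; v² = 0.013225.
t = (52.24 − 1.85)/0.013225 = 3810 days (vs. the pure-advection estimate x/v = 3950 d).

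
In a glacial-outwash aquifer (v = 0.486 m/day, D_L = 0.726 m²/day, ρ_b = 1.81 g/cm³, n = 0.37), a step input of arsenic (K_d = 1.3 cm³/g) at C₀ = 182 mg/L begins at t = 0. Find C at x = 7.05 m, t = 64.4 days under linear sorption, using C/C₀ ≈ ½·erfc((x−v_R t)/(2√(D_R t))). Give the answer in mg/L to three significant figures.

Retardation factor R = 1 + ρ_b·K_d/n = 1 + 1.81 × 1.3/0.37 = 7.359.
Sorption retards both mechanisms: v_R = v/R = 0.06604 m/day, D_R = D/R = 0.09865 m²/day.
v_R·t = 0.06604 × 64.4 = 4.252976 m; 2√(D_R t) = 5.041 m; argument = (7.05 − 4.252976)/5.041 = 0.5549.
C = C₀ × ½·erfc(0.5549) = 182 × 0.2163 = 39.4 mg/L.

39.4 mg/L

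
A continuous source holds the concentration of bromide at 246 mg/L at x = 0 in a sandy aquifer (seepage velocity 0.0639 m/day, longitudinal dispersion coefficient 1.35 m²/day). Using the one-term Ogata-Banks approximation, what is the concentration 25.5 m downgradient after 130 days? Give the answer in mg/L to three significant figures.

For a continuous step input, C/C₀ ≈ ½·erfc((x−vt)/(2√(Dt))).
vt = 0.0639 × 130 = 8.307 m and 2√(Dt) = 2√(1.35 × 130) = 26.50 m.
Argument (x−vt)/(2√(Dt)) = (25.5 − 8.307)/26.50 = 0.6488; ½·erfc(0.6488) = 0.1794.
C = 246 × 0.1794 = 44.1 mg/L.

44.1 mg/L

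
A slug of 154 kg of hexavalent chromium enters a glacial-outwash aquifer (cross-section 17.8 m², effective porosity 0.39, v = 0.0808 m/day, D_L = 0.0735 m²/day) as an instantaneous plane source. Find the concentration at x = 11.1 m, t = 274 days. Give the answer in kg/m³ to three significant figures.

0.307 kg/m³

For an instantaneous plane source, C(x,t) = M/(n_e·A·√(4πDt)) · exp(−(x−vt)²/(4Dt)), with n_e·A the pore (flow) area.
Plume center vt = 0.0808 × 274 = 22.1392 m, so the well at 11.1 m is 11.0392 m upgradient of the peak.
√(4πDt) = 15.91 m, giving peak height M/(n_e·A·√(4πDt)) = 154/(0.39 × 17.8 × 15.91) = 1.394 kg/m³.
(x−vt)²/(4Dt) = (-11.0392)²/(4 × 0.0735 × 274) = 1.513; exp(−1.513) = 0.2202.
C = 1.394 × 0.2202 = 0.307 kg/m³.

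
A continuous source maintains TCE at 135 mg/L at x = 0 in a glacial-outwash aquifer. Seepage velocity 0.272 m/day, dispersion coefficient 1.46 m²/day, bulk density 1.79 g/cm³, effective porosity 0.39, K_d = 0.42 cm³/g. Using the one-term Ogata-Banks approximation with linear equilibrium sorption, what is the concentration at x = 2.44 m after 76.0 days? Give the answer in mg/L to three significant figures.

94.8 mg/L

Retardation factor R = 1 + ρ_b·K_d/n = 1 + 1.79 × 0.42/0.39 = 2.928.
Sorption retards both mechanisms: v_R = v/R = 0.09290 m/day, D_R = D/R = 0.4986 m²/day.
v_R·t = 0.09290 × 76.0 = 7.0604 m; 2√(D_R t) = 12.31 m; argument = (2.44 − 7.0604)/12.31 = -0.3753.
C = C₀ × ½·erfc(-0.3753) = 135 × 0.7022 = 94.8 mg/L.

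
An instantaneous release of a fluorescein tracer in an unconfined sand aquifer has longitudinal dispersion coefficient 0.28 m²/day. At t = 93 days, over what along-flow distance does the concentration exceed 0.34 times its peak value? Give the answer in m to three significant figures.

21.2 m

The plume is Gaussian with σ = √(2Dt) = √(2 × 0.28 × 93) = 7.217 m.
C/C_peak = exp(−Δx²/(2σ²)) = 0.34 ⇒ Δx = σ·√(−2 ln 0.34) = 7.217 × 1.469 = 10.60 m.
Width = 2Δx = 21.2 m.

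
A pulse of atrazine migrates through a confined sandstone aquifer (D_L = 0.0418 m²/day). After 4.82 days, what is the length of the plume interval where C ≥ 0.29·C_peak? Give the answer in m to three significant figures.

2.00 m

The plume is Gaussian with σ = √(2Dt) = √(2 × 0.0418 × 4.82) = 0.6348 m.
C/C_peak = exp(−Δx²/(2σ²)) = 0.29 ⇒ Δx = σ·√(−2 ln 0.29) = 0.6348 × 1.573 = 0.9985 m.
Width = 2Δx = 2.00 m.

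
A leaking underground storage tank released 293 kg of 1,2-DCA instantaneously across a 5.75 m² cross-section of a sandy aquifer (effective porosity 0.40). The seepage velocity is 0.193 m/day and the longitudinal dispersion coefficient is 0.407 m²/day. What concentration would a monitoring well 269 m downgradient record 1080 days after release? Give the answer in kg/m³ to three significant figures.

For an instantaneous plane source, C(x,t) = M/(n_e·A·√(4πDt)) · exp(−(x−vt)²/(4Dt)), with n_e·A the pore (flow) area.
Plume center vt = 0.193 × 1080 = 208.44 m, so the well at 269 m is 60.56 m downgradient of the peak.
√(4πDt) = 74.32 m, giving peak height M/(n_e·A·√(4πDt)) = 293/(0.40 × 5.75 × 74.32) = 1.714 kg/m³.
(x−vt)²/(4Dt) = (60.56)²/(4 × 0.407 × 1080) = 2.086; exp(−2.086) = 0.1242.
C = 1.714 × 0.1242 = 0.213 kg/m³.

0.213 kg/m³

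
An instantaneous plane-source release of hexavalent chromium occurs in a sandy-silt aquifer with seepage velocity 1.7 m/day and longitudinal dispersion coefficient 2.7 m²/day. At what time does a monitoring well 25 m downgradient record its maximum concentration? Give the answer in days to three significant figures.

For the 1D instantaneous-source solution, setting ∂C/∂t = 0 at fixed x gives v²t² + 2Dt − x² = 0, so t = (√(D² + v²x²) − D)/v².
√(D² + v²x²) = √(2.7² + 1.7² × 25²) = 42.59; v² = 2.89.
t = (42.59 − 2.7)/2.89 = 13.8 days (vs. the pure-advection estimate x/v = 14.7 d).

13.8 days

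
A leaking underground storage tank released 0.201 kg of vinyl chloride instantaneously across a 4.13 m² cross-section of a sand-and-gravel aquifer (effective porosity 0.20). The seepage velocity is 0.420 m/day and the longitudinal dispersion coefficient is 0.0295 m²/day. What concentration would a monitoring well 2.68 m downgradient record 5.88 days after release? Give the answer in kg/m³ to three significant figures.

For an instantaneous plane source, C(x,t) = M/(n_e·A·√(4πDt)) · exp(−(x−vt)²/(4Dt)), with n_e·A the pore (flow) area.
Plume center vt = 0.420 × 5.88 = 2.4696 m, so the well at 2.68 m is 0.2104 m downgradient of the peak.
√(4πDt) = 1.476 m, giving peak height M/(n_e·A·√(4πDt)) = 0.201/(0.20 × 4.13 × 1.476) = 0.1649 kg/m³.
(x−vt)²/(4Dt) = (0.2104)²/(4 × 0.0295 × 5.88) = 0.06380; exp(−0.06380) = 0.9382.
C = 0.1649 × 0.9382 = 0.155 kg/m³.

0.155 kg/m³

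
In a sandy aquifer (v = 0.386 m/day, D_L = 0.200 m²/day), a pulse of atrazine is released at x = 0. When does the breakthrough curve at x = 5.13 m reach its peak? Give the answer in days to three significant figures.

12.0 days

For the 1D instantaneous-source solution, setting ∂C/∂t = 0 at fixed x gives v²t² + 2Dt − x² = 0, so t = (√(D² + v²x²) − D)/v².
√(D² + v²x²) = √(0.200² + 0.386² × 5.13²) = 1.990; v² = 0.148996.
t = (1.990 − 0.200)/0.148996 = 12.0 days (vs. the pure-advection estimate x/v = 13.3 d).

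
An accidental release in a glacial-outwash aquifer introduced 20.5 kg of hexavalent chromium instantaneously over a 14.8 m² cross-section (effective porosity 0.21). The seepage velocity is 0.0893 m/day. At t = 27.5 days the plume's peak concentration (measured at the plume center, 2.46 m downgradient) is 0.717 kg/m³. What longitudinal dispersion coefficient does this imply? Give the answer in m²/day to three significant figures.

At the plume center C_max = M/(n_e·A·√(4πDt)), so D = M²/(4πt·(n_e·A·C_max)²).
n_e·A·C_max = 0.21 × 14.8 × 0.717 = 2.228 kg/m.
D = 20.5²/(4π × 27.5 × 2.228²) = 0.245 m²/day.

0.245 m²/day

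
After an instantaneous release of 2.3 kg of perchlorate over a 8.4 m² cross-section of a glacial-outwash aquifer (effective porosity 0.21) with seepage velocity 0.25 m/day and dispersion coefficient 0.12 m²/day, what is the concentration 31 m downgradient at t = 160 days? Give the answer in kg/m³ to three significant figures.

0.0292 kg/m³

For an instantaneous plane source, C(x,t) = M/(n_e·A·√(4πDt)) · exp(−(x−vt)²/(4Dt)), with n_e·A the pore (flow) area.
Plume center vt = 0.25 × 160 = 40 m, so the well at 31 m is 9 m upgradient of the peak.
√(4πDt) = 15.53 m, giving peak height M/(n_e·A·√(4πDt)) = 2.3/(0.21 × 8.4 × 15.53) = 0.08396 kg/m³.
(x−vt)²/(4Dt) = (-9)²/(4 × 0.12 × 160) = 1.055; exp(−1.055) = 0.3482.
C = 0.08396 × 0.3482 = 0.0292 kg/m³.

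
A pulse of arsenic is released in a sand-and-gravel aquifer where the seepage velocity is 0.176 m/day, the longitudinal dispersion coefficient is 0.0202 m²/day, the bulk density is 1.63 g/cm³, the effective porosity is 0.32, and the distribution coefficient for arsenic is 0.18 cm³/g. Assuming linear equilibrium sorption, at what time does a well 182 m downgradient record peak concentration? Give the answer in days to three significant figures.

1980 days

Retardation factor R = 1 + ρ_b·K_d/n = 1 + 1.63 × 0.18/0.32 = 1.917.
Sorption retards both mechanisms: v_R = v/R = 0.09181 m/day, D_R = D/R = 0.01054 m²/day.
Peak time from v_R²t² + 2D_R t − x² = 0: t = (√(D_R² + v_R²x²) − D_R)/v_R².
√(D_R² + v_R²x²) = √(0.01054² + 0.09181² × 182²) = 16.71; v_R² = 0.008429.
t = (16.71 − 0.01054)/0.008429 = 1980 days.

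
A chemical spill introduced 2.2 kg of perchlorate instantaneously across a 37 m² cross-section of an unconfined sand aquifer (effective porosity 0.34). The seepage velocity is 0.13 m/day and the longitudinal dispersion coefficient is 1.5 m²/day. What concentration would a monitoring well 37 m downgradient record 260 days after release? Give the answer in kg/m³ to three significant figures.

0.00248 kg/m³

For an instantaneous plane source, C(x,t) = M/(n_e·A·√(4πDt)) · exp(−(x−vt)²/(4Dt)), with n_e·A the pore (flow) area.
Plume center vt = 0.13 × 260 = 33.8 m, so the well at 37 m is 3.2 m downgradient of the peak.
√(4πDt) = 70.01 m, giving peak height M/(n_e·A·√(4πDt)) = 2.2/(0.34 × 37 × 70.01) = 0.002498 kg/m³.
(x−vt)²/(4Dt) = (3.2)²/(4 × 1.5 × 260) = 0.006564; exp(−0.006564) = 0.9935.
C = 0.002498 × 0.9935 = 0.00248 kg/m³.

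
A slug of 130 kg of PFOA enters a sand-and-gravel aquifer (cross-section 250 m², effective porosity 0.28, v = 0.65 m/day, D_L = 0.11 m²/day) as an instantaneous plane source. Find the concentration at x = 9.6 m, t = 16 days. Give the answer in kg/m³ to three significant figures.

For an instantaneous plane source, C(x,t) = M/(n_e·A·√(4πDt)) · exp(−(x−vt)²/(4Dt)), with n_e·A the pore (flow) area.
Plume center vt = 0.65 × 16 = 10.4 m, so the well at 9.6 m is 0.8 m upgradient of the peak.
√(4πDt) = 4.703 m, giving peak height M/(n_e·A·√(4πDt)) = 130/(0.28 × 250 × 4.703) = 0.3949 kg/m³.
(x−vt)²/(4Dt) = (-0.8)²/(4 × 0.11 × 16) = 0.09091; exp(−0.09091) = 0.9131.
C = 0.3949 × 0.9131 = 0.361 kg/m³.

0.361 kg/m³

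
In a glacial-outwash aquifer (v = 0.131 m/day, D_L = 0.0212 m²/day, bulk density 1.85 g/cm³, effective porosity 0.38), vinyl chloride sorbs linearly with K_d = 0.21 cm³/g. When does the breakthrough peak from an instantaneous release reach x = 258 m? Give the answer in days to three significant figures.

3980 days

Retardation factor R = 1 + ρ_b·K_d/n = 1 + 1.85 × 0.21/0.38 = 2.022.
Sorption retards both mechanisms: v_R = v/R = 0.06479 m/day, D_R = D/R = 0.01048 m²/day.
Peak time from v_R²t² + 2D_R t − x² = 0: t = (√(D_R² + v_R²x²) − D_R)/v_R².
√(D_R² + v_R²x²) = √(0.01048² + 0.06479² × 258²) = 16.72; v_R² = 0.004198.
t = (16.72 − 0.01048)/0.004198 = 3980 days.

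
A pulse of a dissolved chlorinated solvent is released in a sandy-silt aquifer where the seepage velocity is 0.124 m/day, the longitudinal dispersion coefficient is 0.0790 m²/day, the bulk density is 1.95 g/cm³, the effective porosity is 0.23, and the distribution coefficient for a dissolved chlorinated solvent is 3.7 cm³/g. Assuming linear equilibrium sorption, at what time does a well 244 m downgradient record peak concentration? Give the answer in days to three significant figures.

63500 days

Retardation factor R = 1 + ρ_b·K_d/n = 1 + 1.95 × 3.7/0.23 = 32.37.
Sorption retards both mechanisms: v_R = v/R = 0.003831 m/day, D_R = D/R = 0.002441 m²/day.
Peak time from v_R²t² + 2D_R t − x² = 0: t = (√(D_R² + v_R²x²) − D_R)/v_R².
√(D_R² + v_R²x²) = √(0.002441² + 0.003831² × 244²) = 0.9348; v_R² = 1.468e-05.
t = (0.9348 − 0.002441)/1.468e-05 = 63500 days.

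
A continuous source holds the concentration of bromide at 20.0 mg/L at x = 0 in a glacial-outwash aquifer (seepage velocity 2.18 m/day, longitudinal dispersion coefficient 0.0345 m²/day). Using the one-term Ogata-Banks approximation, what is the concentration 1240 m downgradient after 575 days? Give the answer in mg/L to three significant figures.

For a continuous step input, C/C₀ ≈ ½·erfc((x−vt)/(2√(Dt))).
vt = 2.18 × 575 = 1253.5 m and 2√(Dt) = 2√(0.0345 × 575) = 8.908 m.
Argument (x−vt)/(2√(Dt)) = (1240 − 1253.5)/8.908 = -1.515; ½·erfc(-1.515) = 0.9839.
C = 20.0 × 0.9839 = 19.7 mg/L.

19.7 mg/L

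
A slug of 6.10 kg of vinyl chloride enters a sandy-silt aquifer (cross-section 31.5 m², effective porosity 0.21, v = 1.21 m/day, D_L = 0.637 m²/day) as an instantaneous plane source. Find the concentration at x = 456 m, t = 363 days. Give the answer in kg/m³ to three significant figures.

For an instantaneous plane source, C(x,t) = M/(n_e·A·√(4πDt)) · exp(−(x−vt)²/(4Dt)), with n_e·A the pore (flow) area.
Plume center vt = 1.21 × 363 = 439.23 m, so the well at 456 m is 16.77 m downgradient of the peak.
√(4πDt) = 53.90 m, giving peak height M/(n_e·A·√(4πDt)) = 6.10/(0.21 × 31.5 × 53.90) = 0.01711 kg/m³.
(x−vt)²/(4Dt) = (16.77)²/(4 × 0.637 × 363) = 0.3041; exp(−0.3041) = 0.7378.
C = 0.01711 × 0.7378 = 0.0126 kg/m³.

0.0126 kg/m³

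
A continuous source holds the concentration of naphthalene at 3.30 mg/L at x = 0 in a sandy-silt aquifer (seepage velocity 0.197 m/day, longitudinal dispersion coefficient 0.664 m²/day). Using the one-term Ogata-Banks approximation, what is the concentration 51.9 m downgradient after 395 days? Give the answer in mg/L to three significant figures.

2.87 mg/L

For a continuous step input, C/C₀ ≈ ½·erfc((x−vt)/(2√(Dt))).
vt = 0.197 × 395 = 77.815 m and 2√(Dt) = 2√(0.664 × 395) = 32.39 m.
Argument (x−vt)/(2√(Dt)) = (51.9 − 77.815)/32.39 = -0.8001; ½·erfc(-0.8001) = 0.8711.
C = 3.30 × 0.8711 = 2.87 mg/L.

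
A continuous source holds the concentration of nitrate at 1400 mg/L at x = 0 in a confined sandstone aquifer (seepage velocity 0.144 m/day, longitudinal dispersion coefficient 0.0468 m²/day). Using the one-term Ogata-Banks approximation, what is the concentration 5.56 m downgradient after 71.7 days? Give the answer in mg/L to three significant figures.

For a continuous step input, C/C₀ ≈ ½·erfc((x−vt)/(2√(Dt))).
vt = 0.144 × 71.7 = 10.3248 m and 2√(Dt) = 2√(0.0468 × 71.7) = 3.664 m.
Argument (x−vt)/(2√(Dt)) = (5.56 − 10.3248)/3.664 = -1.300; ½·erfc(-1.300) = 0.9670.
C = 1400 × 0.9670 = 1350 mg/L.

1350 mg/L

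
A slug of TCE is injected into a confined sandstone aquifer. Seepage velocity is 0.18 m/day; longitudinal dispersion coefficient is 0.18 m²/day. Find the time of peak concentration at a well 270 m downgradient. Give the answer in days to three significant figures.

For the 1D instantaneous-source solution, setting ∂C/∂t = 0 at fixed x gives v²t² + 2Dt − x² = 0, so t = (√(D² + v²x²) − D)/v².
√(D² + v²x²) = √(0.18² + 0.18² × 270²) = 48.60; v² = 0.0324.
t = (48.60 − 0.18)/0.0324 = 1490 days (vs. the pure-advection estimate x/v = 1500 d).

1490 days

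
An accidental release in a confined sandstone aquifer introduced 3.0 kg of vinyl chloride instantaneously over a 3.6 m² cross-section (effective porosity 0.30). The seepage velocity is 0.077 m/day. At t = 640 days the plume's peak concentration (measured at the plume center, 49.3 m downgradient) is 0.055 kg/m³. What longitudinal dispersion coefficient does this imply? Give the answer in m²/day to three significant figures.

0.317 m²/day

At the plume center C_max = M/(n_e·A·√(4πDt)), so D = M²/(4πt·(n_e·A·C_max)²).
n_e·A·C_max = 0.30 × 3.6 × 0.055 = 0.05940 kg/m.
D = 3.0²/(4π × 640 × 0.05940²) = 0.317 m²/day.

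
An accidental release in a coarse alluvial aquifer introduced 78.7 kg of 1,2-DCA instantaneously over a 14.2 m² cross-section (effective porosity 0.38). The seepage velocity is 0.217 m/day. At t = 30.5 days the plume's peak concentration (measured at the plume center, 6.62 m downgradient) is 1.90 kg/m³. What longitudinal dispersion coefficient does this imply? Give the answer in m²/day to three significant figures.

At the plume center C_max = M/(n_e·A·√(4πDt)), so D = M²/(4πt·(n_e·A·C_max)²).
n_e·A·C_max = 0.38 × 14.2 × 1.90 = 10.25 kg/m.
D = 78.7²/(4π × 30.5 × 10.25²) = 0.154 m²/day.

0.154 m²/day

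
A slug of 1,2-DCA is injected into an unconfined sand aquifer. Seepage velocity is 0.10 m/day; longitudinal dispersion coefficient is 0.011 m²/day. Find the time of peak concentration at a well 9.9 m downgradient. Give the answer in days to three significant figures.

97.9 days

For the 1D instantaneous-source solution, setting ∂C/∂t = 0 at fixed x gives v²t² + 2Dt − x² = 0, so t = (√(D² + v²x²) − D)/v².
√(D² + v²x²) = √(0.011² + 0.10² × 9.9²) = 0.9901; v² = 0.01.
t = (0.9901 − 0.011)/0.01 = 97.9 days (vs. the pure-advection estimate x/v = 99.0 d).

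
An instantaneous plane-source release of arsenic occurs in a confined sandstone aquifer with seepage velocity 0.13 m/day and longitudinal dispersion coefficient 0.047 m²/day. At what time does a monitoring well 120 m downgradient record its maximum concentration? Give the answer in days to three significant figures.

For the 1D instantaneous-source solution, setting ∂C/∂t = 0 at fixed x gives v²t² + 2Dt − x² = 0, so t = (√(D² + v²x²) − D)/v².
√(D² + v²x²) = √(0.047² + 0.13² × 120²) = 15.60; v² = 0.0169.
t = (15.60 − 0.047)/0.0169 = 920 days (vs. the pure-advection estimate x/v = 923 d).

920 days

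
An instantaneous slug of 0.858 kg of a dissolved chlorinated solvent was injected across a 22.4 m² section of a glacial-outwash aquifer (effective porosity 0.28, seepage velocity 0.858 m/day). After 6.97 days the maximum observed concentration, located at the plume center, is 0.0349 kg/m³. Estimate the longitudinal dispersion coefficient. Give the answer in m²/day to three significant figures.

0.175 m²/day

At the plume center C_max = M/(n_e·A·√(4πDt)), so D = M²/(4πt·(n_e·A·C_max)²).
n_e·A·C_max = 0.28 × 22.4 × 0.0349 = 0.2189 kg/m.
D = 0.858²/(4π × 6.97 × 0.2189²) = 0.175 m²/day.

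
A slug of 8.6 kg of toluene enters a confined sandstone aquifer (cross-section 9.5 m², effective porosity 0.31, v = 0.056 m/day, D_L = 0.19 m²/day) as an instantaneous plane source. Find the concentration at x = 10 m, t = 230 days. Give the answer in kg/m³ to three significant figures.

0.119 kg/m³

For an instantaneous plane source, C(x,t) = M/(n_e·A·√(4πDt)) · exp(−(x−vt)²/(4Dt)), with n_e·A the pore (flow) area.
Plume center vt = 0.056 × 230 = 12.88 m, so the well at 10 m is 2.88 m upgradient of the peak.
√(4πDt) = 23.43 m, giving peak height M/(n_e·A·√(4πDt)) = 8.6/(0.31 × 9.5 × 23.43) = 0.1246 kg/m³.
(x−vt)²/(4Dt) = (-2.88)²/(4 × 0.19 × 230) = 0.04745; exp(−0.04745) = 0.9537.
C = 0.1246 × 0.9537 = 0.119 kg/m³.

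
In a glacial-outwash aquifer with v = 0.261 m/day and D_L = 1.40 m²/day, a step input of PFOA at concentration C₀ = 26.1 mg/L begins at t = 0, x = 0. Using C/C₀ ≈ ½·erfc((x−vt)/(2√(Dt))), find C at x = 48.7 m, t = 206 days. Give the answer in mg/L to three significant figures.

15.2 mg/L

For a continuous step input, C/C₀ ≈ ½·erfc((x−vt)/(2√(Dt))).
vt = 0.261 × 206 = 53.766 m and 2√(Dt) = 2√(1.40 × 206) = 33.96 m.
Argument (x−vt)/(2√(Dt)) = (48.7 − 53.766)/33.96 = -0.1492; ½·erfc(-0.1492) = 0.5836.
C = 26.1 × 0.5836 = 15.2 mg/L.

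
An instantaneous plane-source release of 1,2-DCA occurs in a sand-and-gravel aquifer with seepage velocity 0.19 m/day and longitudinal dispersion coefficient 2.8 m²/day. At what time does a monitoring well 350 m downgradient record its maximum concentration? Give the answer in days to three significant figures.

For the 1D instantaneous-source solution, setting ∂C/∂t = 0 at fixed x gives v²t² + 2Dt − x² = 0, so t = (√(D² + v²x²) − D)/v².
√(D² + v²x²) = √(2.8² + 0.19² × 350²) = 66.56; v² = 0.0361.
t = (66.56 − 2.8)/0.0361 = 1770 days (vs. the pure-advection estimate x/v = 1840 d).

1770 days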